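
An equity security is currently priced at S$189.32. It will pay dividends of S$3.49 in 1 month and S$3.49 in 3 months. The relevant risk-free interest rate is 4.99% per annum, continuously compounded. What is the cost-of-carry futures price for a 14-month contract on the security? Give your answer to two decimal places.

S$193.33

PV(dividends) I = 3.49·e^(−0.0499·1/12) + 3.49·e^(−0.0499·3/12)
I = 3.4755 + 3.4467 = 6.9222
F = (S − I)·e^(rT) = (189.32 − 6.9222) · e^(0.0499·14/12)
= 182.3978 · e^0.058217 = 182.3978 × 1.059945 = S$193.33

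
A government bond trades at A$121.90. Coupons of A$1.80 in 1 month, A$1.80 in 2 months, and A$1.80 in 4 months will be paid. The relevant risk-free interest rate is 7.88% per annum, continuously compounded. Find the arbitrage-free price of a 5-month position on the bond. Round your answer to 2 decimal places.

PV(coupons) I = 1.80·e^(−0.0788·1/12) + 1.80·e^(−0.0788·2/12) + 1.80·e^(−0.0788·4/12)
I = 1.7882 + 1.7765 + 1.7533 = 5.3180
F = (S − I)·e^(rT) = (121.90 − 5.3180) · e^(0.0788·5/12)
= 116.5820 · e^0.032833 = 116.5820 × 1.033378 = A$120.47

A$120.47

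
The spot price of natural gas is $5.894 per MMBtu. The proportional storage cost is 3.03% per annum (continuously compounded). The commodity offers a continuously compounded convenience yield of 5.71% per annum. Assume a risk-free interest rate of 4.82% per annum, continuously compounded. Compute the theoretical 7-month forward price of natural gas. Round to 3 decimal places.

Net carry = r + u − y = 0.0482 + 0.0303 − 0.0571 = 0.0214
F = S·e^((r+u−y)T) = 5.894 · e^(0.0214 × 7/12) = 5.894 · e^0.012483
= 5.894 × 1.012561 = $5.968 per MMBtu

$5.968 per MMBtu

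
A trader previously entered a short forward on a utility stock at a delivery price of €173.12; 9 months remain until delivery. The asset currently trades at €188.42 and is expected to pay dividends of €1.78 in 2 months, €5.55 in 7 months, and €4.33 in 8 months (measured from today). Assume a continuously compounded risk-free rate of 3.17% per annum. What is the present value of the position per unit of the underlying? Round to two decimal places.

PV(remaining dividends) I = 1.78·e^(−0.0317·2/12) + 5.55·e^(−0.0317·7/12) + 4.33·e^(−0.0317·8/12) = 11.4584
Current forward F = (S − I)·e^(rT) = (188.42 − 11.4584)·e^(0.0317·9/12) = 176.9616 × 1.024060 = 181.2193
Value (long) = (F − K)·e^(−rT) = (181.2193 − 173.12) × 0.976505 = 7.9090
Short position value = −(long value) = -€7.91

-€7.91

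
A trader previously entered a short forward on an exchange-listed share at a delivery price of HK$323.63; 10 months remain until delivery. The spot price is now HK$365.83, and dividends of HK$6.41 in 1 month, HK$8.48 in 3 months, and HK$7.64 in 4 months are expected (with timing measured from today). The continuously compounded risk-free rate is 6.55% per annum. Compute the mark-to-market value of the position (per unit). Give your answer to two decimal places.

-HK$37.20

PV(remaining dividends) I = 6.41·e^(−0.0655·1/12) + 8.48·e^(−0.0655·3/12) + 7.64·e^(−0.0655·4/12) = 22.1924
Current forward F = (S − I)·e^(rT) = (365.83 − 22.1924)·e^(0.0655·10/12) = 343.6376 × 1.056100 = 362.9157
Value (long) = (F − K)·e^(−rT) = (362.9157 − 323.63) × 0.946880 = 37.1988
Short position value = −(long value) = -HK$37.20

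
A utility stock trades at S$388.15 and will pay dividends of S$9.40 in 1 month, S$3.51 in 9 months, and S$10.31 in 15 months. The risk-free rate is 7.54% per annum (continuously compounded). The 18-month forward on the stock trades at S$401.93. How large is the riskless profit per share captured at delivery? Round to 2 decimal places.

PV(dividends) I = 9.40·e^(−0.0754·1/12) + 3.51·e^(−0.0754·9/12) + 10.31·e^(−0.0754·15/12) = 22.0408
Fair forward F* = (S − I)·e^(rT) = (388.15 − 22.0408)·e^0.113100 = 366.1092 × 1.119744 = 409.9486
Market S$401.93 < fair 409.9486: forward underpriced → reverse cash-and-carry (short the stock, invest proceeds at r, pay the dividends, go long the forward).
Profit at T = |F_mkt − F*| = |401.93 − 409.9486| = S$8.02 per share

S$8.02 per share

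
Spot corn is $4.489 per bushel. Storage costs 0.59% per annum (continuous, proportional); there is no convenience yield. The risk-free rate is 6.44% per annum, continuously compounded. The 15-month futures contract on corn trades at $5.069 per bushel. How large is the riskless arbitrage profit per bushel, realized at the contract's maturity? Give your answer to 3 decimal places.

Fair futures: F* = S·e^(carry·T), with carry = (r + u) = 0.0644 + 0.0059 = 0.0703
F* = 4.489 · e^(0.0703 × 15/12) = 4.489 · e^0.087875 = 4.489 × 1.091852 = $4.9013
Market $5.069 > fair $4.9013: forward overpriced → cash-and-carry (buy spot, short the forward).
At maturity, profit = |F_mkt − F*| = |5.069 − 4.9013| = $0.168 per bushel

$0.168 per bushel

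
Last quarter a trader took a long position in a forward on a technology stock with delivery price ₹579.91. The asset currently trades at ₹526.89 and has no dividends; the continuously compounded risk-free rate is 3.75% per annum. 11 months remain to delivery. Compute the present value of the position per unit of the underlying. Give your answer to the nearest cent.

Current fair forward for the remaining 11 months: F = S·e^(r·T), r = 0.0375
F = 526.89 · e^(0.0375 × 11/12) = 526.89 × 1.034973 = 545.3169
Value of long forward = (F − K)·e^(−rT) = (545.3169 − 579.91) · e^(−0.0375·11/12)
= -34.5931 × 0.966209 = -33.42

-₹33.42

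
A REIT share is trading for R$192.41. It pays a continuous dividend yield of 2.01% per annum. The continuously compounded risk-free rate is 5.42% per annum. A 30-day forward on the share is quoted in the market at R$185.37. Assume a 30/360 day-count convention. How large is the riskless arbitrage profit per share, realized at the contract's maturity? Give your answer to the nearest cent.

R$7.59 per share

Fair forward: F* = S·e^(carry·T), with carry = (r − q) = 0.0542 − 0.0201 = 0.0341
F* = 192.41 · e^(0.0341 × 30/360) = 192.41 · e^0.002842 = 192.41 × 1.002846 = R$192.9576
Market R$185.37 < fair R$192.9576: forward underpriced → reverse cash-and-carry (short spot, go long the forward).
At maturity, profit = |F_mkt − F*| = |185.37 − 192.9576| = R$7.59 per share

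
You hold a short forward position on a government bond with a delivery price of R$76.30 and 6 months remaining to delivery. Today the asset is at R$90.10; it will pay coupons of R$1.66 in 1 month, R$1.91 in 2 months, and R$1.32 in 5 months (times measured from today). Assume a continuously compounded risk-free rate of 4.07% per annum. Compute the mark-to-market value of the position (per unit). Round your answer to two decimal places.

-R$10.49

PV(remaining coupons) I = 1.66·e^(−0.0407·1/12) + 1.91·e^(−0.0407·2/12) + 1.32·e^(−0.0407·5/12) = 4.8493
Current forward F = (S − I)·e^(rT) = (90.10 − 4.8493)·e^(0.0407·6/12) = 85.2507 × 1.020558 = 87.0033
Value (long) = (F − K)·e^(−rT) = (87.0033 − 76.30) × 0.979856 = 10.4877
Short position value = −(long value) = -R$10.49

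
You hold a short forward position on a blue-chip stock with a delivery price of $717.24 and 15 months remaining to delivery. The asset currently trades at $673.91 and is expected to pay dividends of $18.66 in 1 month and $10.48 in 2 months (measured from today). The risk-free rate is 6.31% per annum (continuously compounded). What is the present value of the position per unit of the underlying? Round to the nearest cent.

PV(remaining dividends) I = 18.66·e^(−0.0631·1/12) + 10.48·e^(−0.0631·2/12) = 28.9325
Current forward F = (S − I)·e^(rT) = (673.91 − 28.9325)·e^(0.0631·15/12) = 644.9775 × 1.082069 = 697.9102
Value (long) = (F − K)·e^(−rT) = (697.9102 − 717.24) × 0.924155 = -17.8637
Short position value = −(long value) = $17.86

$17.86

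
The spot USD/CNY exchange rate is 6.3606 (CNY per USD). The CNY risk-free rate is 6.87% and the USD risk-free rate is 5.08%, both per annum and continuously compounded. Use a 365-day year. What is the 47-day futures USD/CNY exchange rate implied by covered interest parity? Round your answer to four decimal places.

6.3753

F = S·e^((r_CNY − r_USD)T) = 6.3606 · e^((0.0687 − 0.0508) × 47/365)
= 6.3606 · e^0.002305 = 6.3606 × 1.002308
F = 6.3753 CNY per USD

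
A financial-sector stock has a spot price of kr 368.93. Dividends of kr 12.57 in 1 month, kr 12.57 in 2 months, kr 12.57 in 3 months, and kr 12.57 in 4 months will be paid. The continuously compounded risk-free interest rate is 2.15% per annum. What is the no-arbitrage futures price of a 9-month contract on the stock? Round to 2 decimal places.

kr 324.06

PV(dividends) I = 12.57·e^(−0.0215·1/12) + 12.57·e^(−0.0215·2/12) + 12.57·e^(−0.0215·3/12) + 12.57·e^(−0.0215·4/12)
I = 12.5475 + 12.5250 + 12.5026 + 12.4802 = 50.0553
F = (S − I)·e^(rT) = (368.93 − 50.0553) · e^(0.0215·9/12)
= 318.8747 · e^0.016125 = 318.8747 × 1.016256 = kr 324.06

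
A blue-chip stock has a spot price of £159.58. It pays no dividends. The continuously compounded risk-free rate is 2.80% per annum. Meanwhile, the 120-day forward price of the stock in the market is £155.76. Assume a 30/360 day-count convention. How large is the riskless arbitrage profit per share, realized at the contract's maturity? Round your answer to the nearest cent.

Fair forward: F* = S·e^(carry·T), with carry = r = 0.0280
F* = 159.58 · e^(0.0280 × 120/360) = 159.58 · e^0.009333 = 159.58 × 1.009377 = £161.0764
Market £155.76 < fair £161.0764: forward underpriced → reverse cash-and-carry (short spot, go long the forward).
At maturity, profit = |F_mkt − F*| = |155.76 − 161.0764| = £5.32 per share

£5.32 per share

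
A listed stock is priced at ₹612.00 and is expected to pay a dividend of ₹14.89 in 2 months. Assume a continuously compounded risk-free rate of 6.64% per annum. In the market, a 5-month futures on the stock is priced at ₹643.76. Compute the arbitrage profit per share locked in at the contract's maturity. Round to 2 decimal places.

PV(dividends) I = 14.89·e^(−0.0664·2/12) = 14.7261
Fair futures F* = (S − I)·e^(rT) = (612.00 − 14.7261)·e^0.027667 = 597.2739 × 1.028053 = 614.0292
Market ₹643.76 > fair 614.0292: forward overpriced → cash-and-carry (borrow at r, buy the stock and collect the dividends, short the forward).
Profit at T = |F_mkt − F*| = |643.76 − 614.0292| = ₹29.73 per share

₹29.73 per share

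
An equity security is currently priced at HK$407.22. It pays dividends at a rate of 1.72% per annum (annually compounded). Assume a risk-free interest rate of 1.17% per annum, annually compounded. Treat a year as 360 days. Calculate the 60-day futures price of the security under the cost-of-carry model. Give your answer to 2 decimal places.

HK$406.85

F = S · (1+r)^T / (1+q)^T
= 407.22 × 1.001941 / 1.002846 = 407.22 × 0.999098
F = HK$406.85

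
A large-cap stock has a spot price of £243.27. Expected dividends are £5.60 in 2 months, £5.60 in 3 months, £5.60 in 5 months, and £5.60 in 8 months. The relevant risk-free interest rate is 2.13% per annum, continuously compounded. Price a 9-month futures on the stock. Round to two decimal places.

£224.61

PV(dividends) I = 5.60·e^(−0.0213·2/12) + 5.60·e^(−0.0213·3/12) + 5.60·e^(−0.0213·5/12) + 5.60·e^(−0.0213·8/12)
I = 5.5802 + 5.5703 + 5.5505 + 5.5210 = 22.2220
F = (S − I)·e^(rT) = (243.27 − 22.2220) · e^(0.0213·9/12)
= 221.0480 · e^0.015975 = 221.0480 × 1.016103 = £224.61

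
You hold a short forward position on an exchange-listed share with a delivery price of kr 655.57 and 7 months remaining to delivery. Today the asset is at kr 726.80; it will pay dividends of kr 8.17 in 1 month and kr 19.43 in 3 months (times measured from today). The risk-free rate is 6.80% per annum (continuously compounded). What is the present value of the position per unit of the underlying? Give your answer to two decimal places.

-kr 69.50

PV(remaining dividends) I = 8.17·e^(−0.0680·1/12) + 19.43·e^(−0.0680·3/12) = 27.2263
Current forward F = (S − I)·e^(rT) = (726.80 − 27.2263)·e^(0.0680·7/12) = 699.5737 × 1.040464 = 727.8813
Value (long) = (F − K)·e^(−rT) = (727.8813 − 655.57) × 0.961110 = 69.4991
Short position value = −(long value) = -kr 69.50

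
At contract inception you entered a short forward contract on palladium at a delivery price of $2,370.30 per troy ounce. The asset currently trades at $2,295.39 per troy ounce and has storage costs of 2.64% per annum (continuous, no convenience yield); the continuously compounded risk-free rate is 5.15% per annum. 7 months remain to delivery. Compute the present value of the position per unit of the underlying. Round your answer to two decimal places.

Current fair forward for the remaining 7 months: F = S·e^((r + u)·T), (r + u) = 0.0515 + 0.0264 = 0.0779
F = 2295.39 · e^(0.0779 × 7/12) = 2295.39 × 1.04648996 = 2402.1026
Value of long forward = (F − K)·e^(−rT) = (2402.1026 − 2370.30) · e^(−0.0515·7/12)
= 31.8026 × 0.97040510 = 30.86
Short position value = −(long value) = -$30.86

-$30.86 per troy ounce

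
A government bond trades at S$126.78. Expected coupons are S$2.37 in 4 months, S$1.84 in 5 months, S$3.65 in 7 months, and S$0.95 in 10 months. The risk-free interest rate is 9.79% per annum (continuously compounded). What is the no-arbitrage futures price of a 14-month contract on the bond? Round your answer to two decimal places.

S$132.72

PV(coupons) I = 2.37·e^(−0.0979·4/12) + 1.84·e^(−0.0979·5/12) + 3.65·e^(−0.0979·7/12) + 0.95·e^(−0.0979·10/12)
I = 2.2939 + 1.7665 + 3.4474 + 0.8756 = 8.3834
F = (S − I)·e^(rT) = (126.78 − 8.3834) · e^(0.0979·14/12)
= 118.3966 · e^0.114217 = 118.3966 × 1.120995 = S$132.72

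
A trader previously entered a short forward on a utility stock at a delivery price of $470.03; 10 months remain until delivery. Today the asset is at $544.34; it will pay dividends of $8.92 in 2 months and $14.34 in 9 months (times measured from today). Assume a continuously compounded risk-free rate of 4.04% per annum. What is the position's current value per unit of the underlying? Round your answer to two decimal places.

-$67.10

PV(remaining dividends) I = 8.92·e^(−0.0404·2/12) + 14.34·e^(−0.0404·9/12) = 22.7722
Current forward F = (S − I)·e^(rT) = (544.34 − 22.7722)·e^(0.0404·10/12) = 521.5678 × 1.034240 = 539.4263
Value (long) = (F − K)·e^(−rT) = (539.4263 − 470.03) × 0.966894 = 67.0989
Short position value = −(long value) = -$67.10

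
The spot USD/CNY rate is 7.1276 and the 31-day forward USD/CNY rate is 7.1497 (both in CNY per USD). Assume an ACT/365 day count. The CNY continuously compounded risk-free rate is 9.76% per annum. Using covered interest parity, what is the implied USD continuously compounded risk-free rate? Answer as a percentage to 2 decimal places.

6.11%

F = S·e^((r_CNY − r_USD)T) ⇒ r_USD = r_CNY − ln(F/S)/T
ln(7.1497/7.1276) = 0.003096; /(31/365) = 0.036453
r_USD = 0.0976 − 0.036453 = 0.061147
r_USD = 6.11%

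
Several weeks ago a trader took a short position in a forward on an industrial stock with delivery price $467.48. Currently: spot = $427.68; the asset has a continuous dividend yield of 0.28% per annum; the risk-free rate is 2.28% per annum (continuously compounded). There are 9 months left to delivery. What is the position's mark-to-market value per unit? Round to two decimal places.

Current fair forward for the remaining 9 months: F = S·e^((r − q)·T), (r − q) = 0.0228 − 0.0028 = 0.0200
F = 427.68 · e^(0.0200 × 9/12) = 427.68 × 1.015113 = 434.1435
Value of long forward = (F − K)·e^(−rT) = (434.1435 − 467.48) · e^(−0.0228·9/12)
= -33.3365 × 0.983045 = -32.77
Short position value = −(long value) = $32.77

$32.77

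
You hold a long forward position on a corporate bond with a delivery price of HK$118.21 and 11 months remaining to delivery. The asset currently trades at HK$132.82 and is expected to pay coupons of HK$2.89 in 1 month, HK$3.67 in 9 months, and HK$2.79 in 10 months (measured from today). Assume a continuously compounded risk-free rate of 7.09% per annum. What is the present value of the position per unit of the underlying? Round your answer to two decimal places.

HK$13.07

PV(remaining coupons) I = 2.89·e^(−0.0709·1/12) + 3.67·e^(−0.0709·9/12) + 2.79·e^(−0.0709·10/12) = 8.9829
Current forward F = (S − I)·e^(rT) = (132.82 − 8.9829)·e^(0.0709·11/12) = 123.8371 × 1.067150 = 132.1528
Value (long) = (F − K)·e^(−rT) = (132.1528 − 118.21) × 0.937075 = 13.0654
Value = HK$13.07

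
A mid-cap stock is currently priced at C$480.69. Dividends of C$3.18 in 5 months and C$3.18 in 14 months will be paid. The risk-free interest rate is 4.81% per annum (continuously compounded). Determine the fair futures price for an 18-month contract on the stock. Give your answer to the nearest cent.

C$510.07

PV(dividends) I = 3.18·e^(−0.0481·5/12) + 3.18·e^(−0.0481·14/12)
I = 3.1169 + 3.0065 = 6.1234
F = (S − I)·e^(rT) = (480.69 − 6.1234) · e^(0.0481·18/12)
= 474.5666 · e^0.072150 = 474.5666 × 1.074817 = C$510.07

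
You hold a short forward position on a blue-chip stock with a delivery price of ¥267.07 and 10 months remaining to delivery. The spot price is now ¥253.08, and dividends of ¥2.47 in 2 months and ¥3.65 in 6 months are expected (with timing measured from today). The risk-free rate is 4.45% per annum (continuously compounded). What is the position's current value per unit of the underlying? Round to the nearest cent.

PV(remaining dividends) I = 2.47·e^(−0.0445·2/12) + 3.65·e^(−0.0445·6/12) = 6.0214
Current forward F = (S − I)·e^(rT) = (253.08 − 6.0214)·e^(0.0445·10/12) = 247.0586 × 1.037779 = 256.3922
Value (long) = (F − K)·e^(−rT) = (256.3922 − 267.07) × 0.963596 = -10.2891
Short position value = −(long value) = ¥10.29

¥10.29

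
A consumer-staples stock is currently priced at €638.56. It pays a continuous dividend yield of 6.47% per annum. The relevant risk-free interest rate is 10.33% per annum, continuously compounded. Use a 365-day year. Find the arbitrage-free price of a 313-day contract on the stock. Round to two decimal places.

F = S·e^((r − q)T) = 638.56 · e^((0.1033 − 0.0647) × 313/365)
= 638.56 · e^0.033101 = 638.56 × 1.033655
F = €660.05

€660.05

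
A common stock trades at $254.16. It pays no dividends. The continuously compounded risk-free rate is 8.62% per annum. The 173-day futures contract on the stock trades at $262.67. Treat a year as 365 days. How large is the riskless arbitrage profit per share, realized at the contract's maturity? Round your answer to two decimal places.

$2.09 per share

Fair futures: F* = S·e^(carry·T), with carry = r = 0.0862
F* = 254.16 · e^(0.0862 × 173/365) = 254.16 · e^0.040856 = 254.16 × 1.041702 = $264.7590
Market $262.67 < fair $264.7590: forward underpriced → reverse cash-and-carry (short spot, go long the forward).
At maturity, profit = |F_mkt − F*| = |262.67 − 264.7590| = $2.09 per share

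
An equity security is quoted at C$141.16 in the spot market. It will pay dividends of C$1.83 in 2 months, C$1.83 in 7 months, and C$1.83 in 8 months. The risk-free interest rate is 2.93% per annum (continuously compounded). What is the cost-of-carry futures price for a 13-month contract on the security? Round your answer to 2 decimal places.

PV(dividends) I = 1.83·e^(−0.0293·2/12) + 1.83·e^(−0.0293·7/12) + 1.83·e^(−0.0293·8/12)
I = 1.8211 + 1.7990 + 1.7946 = 5.4147
F = (S − I)·e^(rT) = (141.16 − 5.4147) · e^(0.0293·13/12)
= 135.7453 · e^0.031742 = 135.7453 × 1.032251 = C$140.12

C$140.12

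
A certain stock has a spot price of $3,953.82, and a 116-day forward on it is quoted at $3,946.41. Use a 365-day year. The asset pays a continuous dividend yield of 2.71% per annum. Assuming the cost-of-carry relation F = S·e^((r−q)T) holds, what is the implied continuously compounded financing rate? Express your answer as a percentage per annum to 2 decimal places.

2.12%

From F = S·e^((r−q)T): (r − q) = ln(F/S)/T
ln(3946.41/3953.82) = ln(0.998126) = -0.001876
(r − q) = -0.001876 / (116/365) = -0.005903
r = ln(F/S)/T + q = -0.005903 + 0.0271 = 0.021197
r = 2.12%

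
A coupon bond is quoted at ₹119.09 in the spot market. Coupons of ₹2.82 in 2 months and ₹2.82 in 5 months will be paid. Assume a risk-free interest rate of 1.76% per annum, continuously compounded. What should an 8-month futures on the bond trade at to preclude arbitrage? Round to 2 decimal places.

₹114.82

PV(coupons) I = 2.82·e^(−0.0176·2/12) + 2.82·e^(−0.0176·5/12)
I = 2.8117 + 2.7994 = 5.6111
F = (S − I)·e^(rT) = (119.09 − 5.6111) · e^(0.0176·8/12)
= 113.4789 · e^0.011733 = 113.4789 × 1.011802 = ₹114.82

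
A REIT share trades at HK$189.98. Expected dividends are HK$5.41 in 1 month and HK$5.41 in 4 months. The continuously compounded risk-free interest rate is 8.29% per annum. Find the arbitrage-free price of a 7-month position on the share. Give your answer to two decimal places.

PV(dividends) I = 5.41·e^(−0.0829·1/12) + 5.41·e^(−0.0829·4/12)
I = 5.3728 + 5.2626 = 10.6354
F = (S − I)·e^(rT) = (189.98 − 10.6354) · e^(0.0829·7/12)
= 179.3446 · e^0.048358 = 179.3446 × 1.049546 = HK$188.23

HK$188.23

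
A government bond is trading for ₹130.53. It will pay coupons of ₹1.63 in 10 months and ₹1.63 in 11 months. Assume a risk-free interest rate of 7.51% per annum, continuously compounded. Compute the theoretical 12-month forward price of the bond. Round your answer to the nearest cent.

₹137.42

PV(coupons) I = 1.63·e^(−0.0751·10/12) + 1.63·e^(−0.0751·11/12)
I = 1.5311 + 1.5216 = 3.0527
F = (S − I)·e^(rT) = (130.53 − 3.0527) · e^(0.0751·12/12)
= 127.4773 · e^0.075100 = 127.4773 × 1.077992 = ₹137.42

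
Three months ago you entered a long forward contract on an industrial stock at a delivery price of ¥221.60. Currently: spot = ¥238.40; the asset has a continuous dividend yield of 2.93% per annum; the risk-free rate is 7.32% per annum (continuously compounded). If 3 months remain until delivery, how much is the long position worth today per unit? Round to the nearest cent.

¥19.08

Current fair forward for the remaining 3 months: F = S·e^((r − q)·T), (r − q) = 0.0732 − 0.0293 = 0.0439
F = 238.40 · e^(0.0439 × 3/12) = 238.40 × 1.011035 = 241.0307
Value of long forward = (F − K)·e^(−rT) = (241.0307 − 221.60) · e^(−0.0732·3/12)
= 19.4307 × 0.981866 = 19.08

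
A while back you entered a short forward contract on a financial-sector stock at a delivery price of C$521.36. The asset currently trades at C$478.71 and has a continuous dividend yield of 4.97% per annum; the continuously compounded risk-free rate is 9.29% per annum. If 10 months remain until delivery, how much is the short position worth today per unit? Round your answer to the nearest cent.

Current fair forward for the remaining 10 months: F = S·e^((r − q)·T), (r − q) = 0.0929 − 0.0497 = 0.0432
F = 478.71 · e^(0.0432 × 10/12) = 478.71 × 1.036656 = 496.2576
Value of long forward = (F − K)·e^(−rT) = (496.2576 − 521.36) · e^(−0.0929·10/12)
= -25.1024 × 0.925504 = -23.23
Short position value = −(long value) = C$23.23

C$23.23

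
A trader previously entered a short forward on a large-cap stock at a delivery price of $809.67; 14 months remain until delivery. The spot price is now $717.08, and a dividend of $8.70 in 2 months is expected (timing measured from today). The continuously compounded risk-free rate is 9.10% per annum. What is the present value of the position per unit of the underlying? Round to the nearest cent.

$19.60

PV(remaining dividends) I = 8.70·e^(−0.0910·2/12) = 8.5690
Current forward F = (S − I)·e^(rT) = (717.08 − 8.5690)·e^(0.0910·14/12) = 708.5110 × 1.112007 = 787.8692
Value (long) = (F − K)·e^(−rT) = (787.8692 − 809.67) × 0.899275 = -19.6049
Short position value = −(long value) = $19.60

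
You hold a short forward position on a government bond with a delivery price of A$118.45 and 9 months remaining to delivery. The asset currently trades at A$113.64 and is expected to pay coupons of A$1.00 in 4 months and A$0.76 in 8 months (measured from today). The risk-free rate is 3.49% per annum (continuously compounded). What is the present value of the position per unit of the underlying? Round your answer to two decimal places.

PV(remaining coupons) I = 1.00·e^(−0.0349·4/12) + 0.76·e^(−0.0349·8/12) = 1.7310
Current forward F = (S − I)·e^(rT) = (113.64 − 1.7310)·e^(0.0349·9/12) = 111.9090 × 1.026521 = 114.8769
Value (long) = (F − K)·e^(−rT) = (114.8769 − 118.45) × 0.974165 = -3.4808
Short position value = −(long value) = A$3.48

A$3.48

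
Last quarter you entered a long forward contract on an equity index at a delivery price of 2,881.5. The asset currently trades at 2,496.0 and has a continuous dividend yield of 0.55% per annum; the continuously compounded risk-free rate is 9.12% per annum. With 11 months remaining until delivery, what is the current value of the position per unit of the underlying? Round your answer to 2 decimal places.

Current fair forward for the remaining 11 months: F = S·e^((r − q)·T), (r − q) = 0.0912 − 0.0055 = 0.0857
F = 2496.0 · e^(0.0857 × 11/12) = 2496.0 × 1.08172645 = 2699.9892
Value of long forward = (F − K)·e^(−rT) = (2699.9892 − 2881.5) · e^(−0.0912·11/12)
= -181.5108 × 0.91979910 = -166.95

-166.95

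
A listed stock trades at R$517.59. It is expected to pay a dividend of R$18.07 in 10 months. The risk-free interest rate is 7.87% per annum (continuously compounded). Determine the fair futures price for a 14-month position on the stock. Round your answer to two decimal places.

R$548.81

PV(dividends) I = 18.07·e^(−0.0787·10/12)
I = 16.9229
F = (S − I)·e^(rT) = (517.59 − 16.9229) · e^(0.0787·14/12)
= 500.6671 · e^0.091817 = 500.6671 × 1.096164 = R$548.81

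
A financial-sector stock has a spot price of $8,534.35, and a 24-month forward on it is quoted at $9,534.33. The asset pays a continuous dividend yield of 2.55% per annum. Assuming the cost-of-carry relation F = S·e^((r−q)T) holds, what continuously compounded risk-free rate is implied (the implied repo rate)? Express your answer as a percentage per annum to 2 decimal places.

8.09%

From F = S·e^((r−q)T): (r − q) = ln(F/S)/T
ln(9534.33/8534.35) = ln(1.117171) = 0.110800
(r − q) = 0.110800 / (24/12) = 0.055400
r = ln(F/S)/T + q = 0.055400 + 0.0255 = 0.080900
r = 8.09%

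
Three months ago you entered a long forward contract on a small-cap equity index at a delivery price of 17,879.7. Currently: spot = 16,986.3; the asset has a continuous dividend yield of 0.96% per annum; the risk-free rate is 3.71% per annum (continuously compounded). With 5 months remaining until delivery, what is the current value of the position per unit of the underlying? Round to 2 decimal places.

Current fair forward for the remaining 5 months: F = S·e^((r − q)·T), (r − q) = 0.0371 − 0.0096 = 0.0275
F = 16986.3 · e^(0.0275 × 5/12) = 16986.3 × 1.01152423 = 17182.0540
Value of long forward = (F − K)·e^(−rT) = (17182.0540 − 17879.7) · e^(−0.0371·5/12)
= -697.6460 × 0.98466053 = -686.94

-686.94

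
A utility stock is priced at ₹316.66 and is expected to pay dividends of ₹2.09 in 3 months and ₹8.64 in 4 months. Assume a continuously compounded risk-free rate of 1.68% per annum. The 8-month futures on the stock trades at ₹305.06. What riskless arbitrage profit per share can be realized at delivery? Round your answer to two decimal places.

PV(dividends) I = 2.09·e^(−0.0168·3/12) + 8.64·e^(−0.0168·4/12) = 10.6730
Fair futures F* = (S − I)·e^(rT) = (316.66 − 10.6730)·e^0.011200 = 305.9870 × 1.011263 = 309.4333
Market ₹305.06 < fair 309.4333: forward underpriced → reverse cash-and-carry (short the stock, invest proceeds at r, pay the dividends, go long the forward).
Profit at T = |F_mkt − F*| = |305.06 − 309.4333| = ₹4.37 per share

₹4.37 per share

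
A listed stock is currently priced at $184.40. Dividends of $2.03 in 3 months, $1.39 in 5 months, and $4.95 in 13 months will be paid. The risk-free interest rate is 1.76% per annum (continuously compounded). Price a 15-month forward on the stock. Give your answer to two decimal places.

$180.06

PV(dividends) I = 2.03·e^(−0.0176·3/12) + 1.39·e^(−0.0176·5/12) + 4.95·e^(−0.0176·13/12)
I = 2.0211 + 1.3798 + 4.8565 = 8.2574
F = (S − I)·e^(rT) = (184.40 − 8.2574) · e^(0.0176·15/12)
= 176.1426 · e^0.022000 = 176.1426 × 1.022244 = $180.06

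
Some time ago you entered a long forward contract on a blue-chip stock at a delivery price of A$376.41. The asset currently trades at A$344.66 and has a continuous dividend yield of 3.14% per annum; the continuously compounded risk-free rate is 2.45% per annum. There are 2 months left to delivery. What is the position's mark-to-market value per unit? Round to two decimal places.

-A$32.02

Current fair forward for the remaining 2 months: F = S·e^((r − q)·T), (r − q) = 0.0245 − 0.0314 = -0.0069
F = 344.66 · e^(-0.0069 × 2/12) = 344.66 × 0.998851 = 344.2640
Value of long forward = (F − K)·e^(−rT) = (344.2640 − 376.41) · e^(−0.0245·2/12)
= -32.1460 × 0.995925 = -32.02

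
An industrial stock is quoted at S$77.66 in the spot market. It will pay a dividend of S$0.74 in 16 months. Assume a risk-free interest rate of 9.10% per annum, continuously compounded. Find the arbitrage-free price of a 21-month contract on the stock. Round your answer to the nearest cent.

S$90.30

PV(dividends) I = 0.74·e^(−0.0910·16/12)
I = 0.6554
F = (S − I)·e^(rT) = (77.66 − 0.6554) · e^(0.0910·21/12)
= 77.0046 · e^0.159250 = 77.0046 × 1.172631 = S$90.30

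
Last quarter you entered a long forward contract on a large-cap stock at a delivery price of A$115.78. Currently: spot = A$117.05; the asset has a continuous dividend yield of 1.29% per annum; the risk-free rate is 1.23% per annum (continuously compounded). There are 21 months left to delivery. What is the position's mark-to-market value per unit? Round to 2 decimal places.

Current fair forward for the remaining 21 months: F = S·e^((r − q)·T), (r − q) = 0.0123 − 0.0129 = -0.0006
F = 117.05 · e^(-0.0006 × 21/12) = 117.05 × 0.998951 = 116.9272
Value of long forward = (F − K)·e^(−rT) = (116.9272 − 115.78) · e^(−0.0123·21/12)
= 1.1472 × 0.978705 = 1.12

A$1.12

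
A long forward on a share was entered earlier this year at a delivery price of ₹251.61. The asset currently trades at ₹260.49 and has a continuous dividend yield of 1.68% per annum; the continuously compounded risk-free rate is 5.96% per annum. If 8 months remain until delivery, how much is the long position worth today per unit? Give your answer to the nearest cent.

Current fair forward for the remaining 8 months: F = S·e^((r − q)·T), (r − q) = 0.0596 − 0.0168 = 0.0428
F = 260.49 · e^(0.0428 × 8/12) = 260.49 × 1.028944 = 268.0296
Value of long forward = (F − K)·e^(−rT) = (268.0296 − 251.61) · e^(−0.0596·8/12)
= 16.4196 × 0.961046 = 15.78

₹15.78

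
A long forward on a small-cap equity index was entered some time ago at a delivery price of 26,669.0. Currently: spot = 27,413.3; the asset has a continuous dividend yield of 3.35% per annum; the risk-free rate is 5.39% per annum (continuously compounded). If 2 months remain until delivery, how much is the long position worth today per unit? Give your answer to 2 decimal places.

830.17

Current fair forward for the remaining 2 months: F = S·e^((r − q)·T), (r − q) = 0.0539 − 0.0335 = 0.0204
F = 27413.3 · e^(0.0204 × 2/12) = 27413.3 × 1.00340579 = 27506.6639
Value of long forward = (F − K)·e^(−rT) = (27506.6639 − 26669.0) · e^(−0.0539·2/12)
= 837.6639 × 0.99105690 = 830.17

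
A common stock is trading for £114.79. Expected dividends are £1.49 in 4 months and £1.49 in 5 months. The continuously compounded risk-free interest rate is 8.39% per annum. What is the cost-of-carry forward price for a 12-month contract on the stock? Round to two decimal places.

PV(dividends) I = 1.49·e^(−0.0839·4/12) + 1.49·e^(−0.0839·5/12)
I = 1.4489 + 1.4388 = 2.8877
F = (S − I)·e^(rT) = (114.79 − 2.8877) · e^(0.0839·12/12)
= 111.9023 · e^0.083900 = 111.9023 × 1.087520 = £121.70

£121.70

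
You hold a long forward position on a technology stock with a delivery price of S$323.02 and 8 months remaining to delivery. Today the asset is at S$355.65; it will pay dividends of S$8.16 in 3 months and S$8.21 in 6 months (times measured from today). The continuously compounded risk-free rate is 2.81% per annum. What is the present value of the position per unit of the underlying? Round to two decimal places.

PV(remaining dividends) I = 8.16·e^(−0.0281·3/12) + 8.21·e^(−0.0281·6/12) = 16.1983
Current forward F = (S − I)·e^(rT) = (355.65 − 16.1983)·e^(0.0281·8/12) = 339.4517 × 1.018910 = 345.8707
Value (long) = (F − K)·e^(−rT) = (345.8707 − 323.02) × 0.981441 = 22.4266
Value = S$22.43

S$22.43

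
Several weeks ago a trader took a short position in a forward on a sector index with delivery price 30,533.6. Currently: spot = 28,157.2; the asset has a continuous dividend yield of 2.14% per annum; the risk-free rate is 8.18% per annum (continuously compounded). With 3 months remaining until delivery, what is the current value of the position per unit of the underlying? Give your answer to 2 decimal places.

Current fair forward for the remaining 3 months: F = S·e^((r − q)·T), (r − q) = 0.0818 − 0.0214 = 0.0604
F = 28157.2 · e^(0.0604 × 3/12) = 28157.2 × 1.01521458 = 28585.6000
Value of long forward = (F − K)·e^(−rT) = (28585.6000 − 30533.6) · e^(−0.0818·3/12)
= -1948.0000 × 0.97975768 = -1908.57
Short position value = −(long value) = 1908.57

1908.57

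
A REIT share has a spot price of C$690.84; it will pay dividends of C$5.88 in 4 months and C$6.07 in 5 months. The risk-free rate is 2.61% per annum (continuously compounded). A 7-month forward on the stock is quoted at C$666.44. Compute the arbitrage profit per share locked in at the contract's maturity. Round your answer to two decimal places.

C$22.98 per share

PV(dividends) I = 5.88·e^(−0.0261·4/12) + 6.07·e^(−0.0261·5/12) = 11.8334
Fair forward F* = (S − I)·e^(rT) = (690.84 − 11.8334)·e^0.015225 = 679.0066 × 1.015341 = 689.4232
Market C$666.44 < fair 689.4232: forward underpriced → reverse cash-and-carry (short the stock, invest proceeds at r, pay the dividends, go long the forward).
Profit at T = |F_mkt − F*| = |666.44 − 689.4232| = C$22.98 per share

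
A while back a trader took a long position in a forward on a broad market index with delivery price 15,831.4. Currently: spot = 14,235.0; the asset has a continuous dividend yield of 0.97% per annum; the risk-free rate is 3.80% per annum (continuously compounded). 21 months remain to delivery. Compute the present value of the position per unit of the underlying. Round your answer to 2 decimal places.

Current fair forward for the remaining 21 months: F = S·e^((r − q)·T), (r − q) = 0.0380 − 0.0097 = 0.0283
F = 14235.0 · e^(0.0283 × 21/12) = 14235.0 × 1.05077186 = 14957.7374
Value of long forward = (F − K)·e^(−rT) = (14957.7374 − 15831.4) · e^(−0.0380·21/12)
= -873.6626 × 0.93566292 = -817.45

-817.45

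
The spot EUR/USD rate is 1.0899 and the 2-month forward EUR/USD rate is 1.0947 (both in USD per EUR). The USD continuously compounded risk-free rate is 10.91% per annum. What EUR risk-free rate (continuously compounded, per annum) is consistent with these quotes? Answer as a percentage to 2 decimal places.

8.27%

F = S·e^((r_USD − r_EUR)T) ⇒ r_EUR = r_USD − ln(F/S)/T
ln(1.0947/1.0899) = 0.004394; /(2/12) = 0.026364
r_EUR = 0.1091 − 0.026364 = 0.082736
r_EUR = 8.27%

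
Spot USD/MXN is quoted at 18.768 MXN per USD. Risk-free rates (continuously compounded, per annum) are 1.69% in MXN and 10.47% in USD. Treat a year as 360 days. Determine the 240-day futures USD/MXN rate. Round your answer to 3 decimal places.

F = S·e^((r_MXN − r_USD)T) = 18.768 · e^((0.0169 − 0.1047) × 240/360)
= 18.768 · e^-0.058533 = 18.768 × 0.943147
F = 17.701 MXN per USD

17.701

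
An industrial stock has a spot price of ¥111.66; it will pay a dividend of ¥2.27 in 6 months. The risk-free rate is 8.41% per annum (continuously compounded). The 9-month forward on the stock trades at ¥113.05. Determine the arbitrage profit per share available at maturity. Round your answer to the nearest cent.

PV(dividends) I = 2.27·e^(−0.0841·6/12) = 2.1765
Fair forward F* = (S − I)·e^(rT) = (111.66 − 2.1765)·e^0.063075 = 109.4835 × 1.065107 = 116.6116
Market ¥113.05 < fair 116.6116: forward underpriced → reverse cash-and-carry (short the stock, invest proceeds at r, pay the dividends, go long the forward).
Profit at T = |F_mkt − F*| = |113.05 − 116.6116| = ¥3.56 per share

¥3.56 per share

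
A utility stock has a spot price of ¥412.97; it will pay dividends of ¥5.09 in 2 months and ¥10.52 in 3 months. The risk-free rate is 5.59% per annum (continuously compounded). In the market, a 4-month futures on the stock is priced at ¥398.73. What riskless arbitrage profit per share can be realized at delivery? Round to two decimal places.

¥6.30 per share

PV(dividends) I = 5.09·e^(−0.0559·2/12) + 10.52·e^(−0.0559·3/12) = 15.4168
Fair futures F* = (S − I)·e^(rT) = (412.97 − 15.4168)·e^0.018633 = 397.5532 × 1.018808 = 405.0304
Market ¥398.73 < fair 405.0304: forward underpriced → reverse cash-and-carry (short the stock, invest proceeds at r, pay the dividends, go long the forward).
Profit at T = |F_mkt − F*| = |398.73 − 405.0304| = ¥6.30 per share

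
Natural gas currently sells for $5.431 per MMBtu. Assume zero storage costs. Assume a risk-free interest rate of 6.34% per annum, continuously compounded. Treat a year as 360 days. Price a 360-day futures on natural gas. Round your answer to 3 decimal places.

$5.786 per MMBtu

F = S·e^(rT) = 5.431 · e^(0.0634 × 360/360) = 5.431 · e^0.063400
= 5.431 × 1.065453 = $5.786 per MMBtu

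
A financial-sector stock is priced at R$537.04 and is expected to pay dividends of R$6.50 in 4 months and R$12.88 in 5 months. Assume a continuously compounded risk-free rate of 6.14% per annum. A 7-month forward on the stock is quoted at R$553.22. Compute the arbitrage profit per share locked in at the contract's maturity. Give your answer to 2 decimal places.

PV(dividends) I = 6.50·e^(−0.0614·4/12) + 12.88·e^(−0.0614·5/12) = 18.9230
Fair forward F* = (S − I)·e^(rT) = (537.04 − 18.9230)·e^0.035817 = 518.1170 × 1.036466 = 537.0107
Market R$553.22 > fair 537.0107: forward overpriced → cash-and-carry (borrow at r, buy the stock and collect the dividends, short the forward).
Profit at T = |F_mkt − F*| = |553.22 − 537.0107| = R$16.21 per share

R$16.21 per share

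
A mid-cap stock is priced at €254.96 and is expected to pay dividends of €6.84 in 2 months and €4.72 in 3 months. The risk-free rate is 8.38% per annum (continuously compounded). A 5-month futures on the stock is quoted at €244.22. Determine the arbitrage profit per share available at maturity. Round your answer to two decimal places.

€8.03 per share

PV(dividends) I = 6.84·e^(−0.0838·2/12) + 4.72·e^(−0.0838·3/12) = 11.3673
Fair futures F* = (S − I)·e^(rT) = (254.96 − 11.3673)·e^0.034917 = 243.5927 × 1.035534 = 252.2485
Market €244.22 < fair 252.2485: forward underpriced → reverse cash-and-carry (short the stock, invest proceeds at r, pay the dividends, go long the forward).
Profit at T = |F_mkt − F*| = |244.22 − 252.2485| = €8.03 per share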